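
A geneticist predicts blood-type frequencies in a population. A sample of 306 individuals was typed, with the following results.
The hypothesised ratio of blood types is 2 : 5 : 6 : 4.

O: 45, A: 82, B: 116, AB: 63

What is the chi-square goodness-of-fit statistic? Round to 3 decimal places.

4.679

Ratio total = 17. Expected counts: 306×2/17 = 36, 306×5/17 = 90, 306×6/17 = 108, 306×4/17 = 72.
cat         O        E   (O−E)²/E
O          45       36     2.2500
A          82       90     0.7111
B         116      108     0.5926
AB         63       72     1.1250
Sum = 4.679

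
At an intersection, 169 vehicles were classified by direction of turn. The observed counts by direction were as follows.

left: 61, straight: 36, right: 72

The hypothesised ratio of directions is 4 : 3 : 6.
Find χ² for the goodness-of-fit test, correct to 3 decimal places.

2.250

Ratio total = 13. Expected counts: 169×4/13 = 52, 169×3/13 = 39, 169×6/13 = 78.
χ² = (61−52)²/52 + (36−39)²/39 + (72−78)²/78
   = 1.5577 + 0.2308 + 0.4615
Sum = 2.250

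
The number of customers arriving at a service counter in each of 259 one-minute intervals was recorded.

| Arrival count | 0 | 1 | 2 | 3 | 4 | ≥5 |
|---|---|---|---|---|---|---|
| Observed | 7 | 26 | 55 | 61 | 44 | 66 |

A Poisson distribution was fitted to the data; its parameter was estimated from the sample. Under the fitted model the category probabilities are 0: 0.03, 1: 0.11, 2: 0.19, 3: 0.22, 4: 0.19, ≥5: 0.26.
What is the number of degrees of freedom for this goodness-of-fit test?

4

There are k = 6 categories and 1 parameter estimated from the data, so df = 6 − 1 − 1 = 4.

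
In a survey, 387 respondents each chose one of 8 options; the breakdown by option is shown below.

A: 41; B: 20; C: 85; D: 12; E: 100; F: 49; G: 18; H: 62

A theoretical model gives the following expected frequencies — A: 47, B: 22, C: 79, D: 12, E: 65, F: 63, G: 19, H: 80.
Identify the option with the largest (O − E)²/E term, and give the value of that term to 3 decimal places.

E, 18.846

cat         O        E   (O−E)²/E
A          41       47     0.7660
B          20       22     0.1818
C          85       79     0.4557
D          12       12     0.0000
E         100       65    18.8462
F          49       63     3.1111
G          18       19     0.0526
H          62       80     4.0500
The largest term is for E: 18.846.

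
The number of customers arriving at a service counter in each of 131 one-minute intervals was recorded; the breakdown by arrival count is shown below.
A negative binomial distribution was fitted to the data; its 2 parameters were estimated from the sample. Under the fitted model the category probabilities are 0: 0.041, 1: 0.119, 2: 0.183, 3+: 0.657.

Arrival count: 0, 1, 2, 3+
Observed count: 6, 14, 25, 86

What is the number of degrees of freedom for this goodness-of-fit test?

1

There are k = 4 categories and 2 parameters estimated from the data, so df = 4 − 1 − 2 = 1.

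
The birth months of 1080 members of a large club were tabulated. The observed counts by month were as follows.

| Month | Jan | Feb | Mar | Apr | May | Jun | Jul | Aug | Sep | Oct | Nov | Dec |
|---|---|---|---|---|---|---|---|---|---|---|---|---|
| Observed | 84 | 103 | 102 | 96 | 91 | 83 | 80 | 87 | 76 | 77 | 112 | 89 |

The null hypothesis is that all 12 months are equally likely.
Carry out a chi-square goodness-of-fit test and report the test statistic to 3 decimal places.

15.489

Under H₀ each category has probability 1/12, so each expected count is 1080/12 = 90.
Jan: (84 − 90)²/90 = 36/90 = 0.4000
Feb: (103 − 90)²/90 = 169/90 = 1.8778
Mar: (102 − 90)²/90 = 144/90 = 1.6000
Apr: (96 − 90)²/90 = 36/90 = 0.4000
May: (91 − 90)²/90 = 1/90 = 0.0111
Jun: (83 − 90)²/90 = 49/90 = 0.5444
Jul: (80 − 90)²/90 = 100/90 = 1.1111
Aug: (87 − 90)²/90 = 9/90 = 0.1000
Sep: (76 − 90)²/90 = 196/90 = 2.1778
Oct: (77 − 90)²/90 = 169/90 = 1.8778
Nov: (112 − 90)²/90 = 484/90 = 5.3778
Dec: (89 − 90)²/90 = 1/90 = 0.0111
Sum = 15.489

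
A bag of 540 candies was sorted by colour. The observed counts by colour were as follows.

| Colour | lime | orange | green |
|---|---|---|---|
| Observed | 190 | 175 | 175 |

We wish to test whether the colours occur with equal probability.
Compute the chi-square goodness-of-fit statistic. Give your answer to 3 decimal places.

0.833

Expected count for each of the 3 categories: 540/3 = 180.
χ² = (190−180)²/180 + (175−180)²/180 + (175−180)²/180
   = 0.5556 + 0.1389 + 0.1389
Sum = 0.833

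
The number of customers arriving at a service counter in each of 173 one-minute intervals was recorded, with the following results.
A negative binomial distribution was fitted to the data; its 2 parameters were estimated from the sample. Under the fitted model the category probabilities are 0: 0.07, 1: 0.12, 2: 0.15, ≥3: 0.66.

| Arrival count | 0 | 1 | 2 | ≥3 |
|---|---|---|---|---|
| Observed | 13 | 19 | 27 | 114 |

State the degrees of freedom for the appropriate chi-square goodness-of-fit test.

There are k = 4 categories and 2 parameters estimated from the data, so df = 4 − 1 − 2 = 1.

1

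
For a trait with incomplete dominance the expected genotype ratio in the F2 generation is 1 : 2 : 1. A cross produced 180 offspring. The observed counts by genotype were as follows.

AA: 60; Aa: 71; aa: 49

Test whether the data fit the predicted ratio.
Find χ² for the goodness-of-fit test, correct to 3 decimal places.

9.367

Ratio total = 4. Expected counts: 180×1/4 = 45, 180×2/4 = 90, 180×1/4 = 45.
χ² = (60−45)²/45 + (71−90)²/90 + (49−45)²/45
   = 5.0000 + 4.0111 + 0.3556
Sum = 9.367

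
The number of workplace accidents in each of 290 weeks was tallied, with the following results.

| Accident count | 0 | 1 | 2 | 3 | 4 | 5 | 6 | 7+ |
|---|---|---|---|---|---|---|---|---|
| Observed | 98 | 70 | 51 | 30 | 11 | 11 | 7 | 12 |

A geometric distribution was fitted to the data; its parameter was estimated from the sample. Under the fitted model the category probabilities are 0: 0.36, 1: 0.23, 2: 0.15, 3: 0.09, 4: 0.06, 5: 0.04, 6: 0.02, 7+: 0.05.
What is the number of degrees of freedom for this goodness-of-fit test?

6

There are k = 8 categories and 1 parameter estimated from the data, so df = 8 − 1 − 1 = 6.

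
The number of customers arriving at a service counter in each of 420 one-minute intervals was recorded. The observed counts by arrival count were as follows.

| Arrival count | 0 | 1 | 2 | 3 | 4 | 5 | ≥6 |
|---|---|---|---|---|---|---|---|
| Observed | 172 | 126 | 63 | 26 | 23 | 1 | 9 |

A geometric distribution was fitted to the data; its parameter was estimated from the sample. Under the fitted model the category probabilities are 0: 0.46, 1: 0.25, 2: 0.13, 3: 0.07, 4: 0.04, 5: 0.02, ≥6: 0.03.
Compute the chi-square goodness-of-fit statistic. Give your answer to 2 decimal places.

18.05

Expected counts E_i = n·p_i: 420×0.46 = 193.2, 420×0.25 = 105, 420×0.13 = 54.6, 420×0.07 = 29.4, 420×0.04 = 16.8, 420×0.02 = 8.4, 420×0.03 = 12.6.
0: (172 − 193.2)²/193.2 = 449.44/193.2 = 2.326
1: (126 − 105)²/105 = 441/105 = 4.200
2: (63 − 54.6)²/54.6 = 70.56/54.6 = 1.292
3: (26 − 29.4)²/29.4 = 11.56/29.4 = 0.393
4: (23 − 16.8)²/16.8 = 38.44/16.8 = 2.288
5: (1 − 8.4)²/8.4 = 54.76/8.4 = 6.519
≥6: (9 − 12.6)²/12.6 = 12.96/12.6 = 1.029
Sum = 18.05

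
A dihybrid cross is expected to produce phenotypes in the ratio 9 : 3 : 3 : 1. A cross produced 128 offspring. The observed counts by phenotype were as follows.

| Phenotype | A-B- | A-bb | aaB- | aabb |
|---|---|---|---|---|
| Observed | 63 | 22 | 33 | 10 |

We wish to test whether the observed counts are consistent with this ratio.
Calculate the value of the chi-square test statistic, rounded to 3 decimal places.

5.167

Ratio total = 16. Expected counts: 128×9/16 = 72, 128×3/16 = 24, 128×3/16 = 24, 128×1/16 = 8.
cat         O        E   (O−E)²/E
A-B-       63       72     1.1250
A-bb       22       24     0.1667
aaB-       33       24     3.3750
aabb       10        8     0.5000
Sum = 5.167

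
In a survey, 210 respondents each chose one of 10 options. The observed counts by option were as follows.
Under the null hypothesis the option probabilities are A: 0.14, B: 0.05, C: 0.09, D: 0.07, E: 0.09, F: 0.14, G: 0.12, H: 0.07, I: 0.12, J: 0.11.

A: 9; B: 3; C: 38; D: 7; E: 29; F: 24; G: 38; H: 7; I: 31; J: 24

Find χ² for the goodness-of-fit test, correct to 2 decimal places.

Expected counts E_i = n·p_i: 210×0.14 = 29.4, 210×0.05 = 10.5, 210×0.09 = 18.9, 210×0.07 = 14.7, 210×0.09 = 18.9, 210×0.14 = 29.4, 210×0.12 = 25.2, 210×0.07 = 14.7, 210×0.12 = 25.2, 210×0.11 = 23.1.
χ² = (9−29.4)²/29.4 + (3−10.5)²/10.5 + (38−18.9)²/18.9 + (7−14.7)²/14.7 + (29−18.9)²/18.9 + (24−29.4)²/29.4 + (38−25.2)²/25.2 + (7−14.7)²/14.7 + (31−25.2)²/25.2 + (24−23.1)²/23.1
   = 14.155 + 5.357 + 19.302 + 4.033 + 5.397 + 0.992 + 6.502 + 4.033 + 1.335 + 0.035
Sum = 61.14

61.14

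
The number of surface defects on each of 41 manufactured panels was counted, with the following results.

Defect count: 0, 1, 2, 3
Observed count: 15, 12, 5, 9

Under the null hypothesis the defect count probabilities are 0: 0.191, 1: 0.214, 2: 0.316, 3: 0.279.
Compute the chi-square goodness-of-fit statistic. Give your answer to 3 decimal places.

Expected counts E_i = n·p_i: 41×0.191 = 7.831, 41×0.214 = 8.774, 41×0.316 = 12.956, 41×0.279 = 11.439.
cat         O        E   (O−E)²/E
0          15    7.831     6.5630
1          12    8.774     1.1861
2           5   12.956     4.8856
3           9   11.439     0.5200
Sum = 13.155

13.155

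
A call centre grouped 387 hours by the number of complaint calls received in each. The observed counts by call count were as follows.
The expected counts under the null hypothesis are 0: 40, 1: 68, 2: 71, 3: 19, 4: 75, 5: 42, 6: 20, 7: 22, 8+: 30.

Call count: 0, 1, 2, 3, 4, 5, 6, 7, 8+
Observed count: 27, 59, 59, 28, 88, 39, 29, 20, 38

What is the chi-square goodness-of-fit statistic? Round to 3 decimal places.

cat         O        E   (O−E)²/E
0          27       40     4.2250
1          59       68     1.1912
2          59       71     2.0282
3          28       19     4.2632
4          88       75     2.2533
5          39       42     0.2143
6          29       20     4.0500
7          20       22     0.1818
8+         38       30     2.1333
Sum = 20.540

20.540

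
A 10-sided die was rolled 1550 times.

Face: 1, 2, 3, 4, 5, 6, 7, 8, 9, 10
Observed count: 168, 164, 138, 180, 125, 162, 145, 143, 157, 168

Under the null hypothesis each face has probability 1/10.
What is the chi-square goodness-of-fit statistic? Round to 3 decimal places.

Under H₀ each category has probability 1/10, so each expected count is 1550/10 = 155.
cat         O        E   (O−E)²/E
1         168      155     1.0903
2         164      155     0.5226
3         138      155     1.8645
4         180      155     4.0323
5         125      155     5.8065
6         162      155     0.3161
7         145      155     0.6452
8         143      155     0.9290
9         157      155     0.0258
10        168      155     1.0903
Sum = 16.323

16.323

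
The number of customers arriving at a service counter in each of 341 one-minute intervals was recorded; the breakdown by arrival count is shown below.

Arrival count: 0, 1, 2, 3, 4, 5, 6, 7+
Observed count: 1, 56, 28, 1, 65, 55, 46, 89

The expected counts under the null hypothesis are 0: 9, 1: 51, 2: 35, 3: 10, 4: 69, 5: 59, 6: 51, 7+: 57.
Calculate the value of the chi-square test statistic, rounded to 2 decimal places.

χ² = (1−9)²/9 + (56−51)²/51 + (28−35)²/35 + (1−10)²/10 + (65−69)²/69 + (55−59)²/59 + (46−51)²/51 + (89−57)²/57
   = 7.111 + 0.490 + 1.400 + 8.100 + 0.232 + 0.271 + 0.490 + 17.965
Sum = 36.06

36.06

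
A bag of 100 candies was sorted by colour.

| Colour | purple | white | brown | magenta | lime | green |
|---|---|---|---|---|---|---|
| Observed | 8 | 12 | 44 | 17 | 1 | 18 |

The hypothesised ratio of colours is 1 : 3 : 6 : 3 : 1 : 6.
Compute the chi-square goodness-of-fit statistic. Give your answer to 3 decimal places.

17.200

Ratio total = 20. Expected counts: 100×1/20 = 5, 100×3/20 = 15, 100×6/20 = 30, 100×3/20 = 15, 100×1/20 = 5, 100×6/20 = 30.
cat          O        E   (O−E)²/E
purple       8        5     1.8000
white       12       15     0.6000
brown       44       30     6.5333
magenta     17       15     0.2667
lime         1        5     3.2000
green       18       30     4.8000
Sum = 17.200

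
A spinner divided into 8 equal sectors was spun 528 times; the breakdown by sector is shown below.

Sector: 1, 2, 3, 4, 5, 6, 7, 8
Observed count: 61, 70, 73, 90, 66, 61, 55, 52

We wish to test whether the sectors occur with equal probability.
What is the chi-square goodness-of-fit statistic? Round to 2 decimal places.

15.27

Under H₀ each category has probability 1/8, so each expected count is 528/8 = 66.
cat         O        E   (O−E)²/E
1          61       66      0.379
2          70       66      0.242
3          73       66      0.742
4          90       66      8.727
5          66       66      0.000
6          61       66      0.379
7          55       66      1.833
8          52       66      2.970
Sum = 15.27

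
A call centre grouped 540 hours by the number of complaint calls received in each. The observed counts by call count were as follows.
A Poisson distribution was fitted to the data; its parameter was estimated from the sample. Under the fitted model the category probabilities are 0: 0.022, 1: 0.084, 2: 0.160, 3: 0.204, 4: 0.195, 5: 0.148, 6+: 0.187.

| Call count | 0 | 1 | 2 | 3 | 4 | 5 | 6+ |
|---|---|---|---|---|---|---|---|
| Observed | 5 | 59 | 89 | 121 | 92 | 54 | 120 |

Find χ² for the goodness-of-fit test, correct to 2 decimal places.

Expected counts E_i = n·p_i: 540×0.022 = 11.88, 540×0.084 = 45.36, 540×0.160 = 86.4, 540×0.204 = 110.16, 540×0.195 = 105.3, 540×0.148 = 79.92, 540×0.187 = 100.98.
cat         O        E   (O−E)²/E
0           5    11.88      3.984
1          59    45.36      4.102
2          89     86.4      0.078
3         121   110.16      1.067
4          92    105.3      1.680
5          54    79.92      8.406
6+        120   100.98      3.582
Sum = 22.90

22.90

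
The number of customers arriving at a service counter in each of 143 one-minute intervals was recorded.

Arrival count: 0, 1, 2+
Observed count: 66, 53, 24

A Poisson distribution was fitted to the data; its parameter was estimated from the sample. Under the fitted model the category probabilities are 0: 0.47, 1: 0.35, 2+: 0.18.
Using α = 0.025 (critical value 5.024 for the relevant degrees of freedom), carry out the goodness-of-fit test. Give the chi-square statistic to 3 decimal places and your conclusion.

Expected counts E_i = n·p_i: 143×0.47 = 67.21, 143×0.35 = 50.05, 143×0.18 = 25.74.
0: (66 − 67.21)²/67.21 = 1.4641/67.21 = 0.0218
1: (53 − 50.05)²/50.05 = 8.7025/50.05 = 0.1739
2+: (24 − 25.74)²/25.74 = 3.0276/25.74 = 0.1176
Sum = 0.313
df = 1. Since 0.313 < 5.024, we do not reject H₀.

0.313; do not reject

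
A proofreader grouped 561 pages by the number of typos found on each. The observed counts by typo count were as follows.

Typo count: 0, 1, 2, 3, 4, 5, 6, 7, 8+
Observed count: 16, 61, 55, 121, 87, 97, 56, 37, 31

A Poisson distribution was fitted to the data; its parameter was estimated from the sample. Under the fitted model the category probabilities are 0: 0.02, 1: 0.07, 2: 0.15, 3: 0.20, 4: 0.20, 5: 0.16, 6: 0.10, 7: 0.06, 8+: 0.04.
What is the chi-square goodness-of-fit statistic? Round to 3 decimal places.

Expected counts E_i = n·p_i: 561×0.02 = 11.22, 561×0.07 = 39.27, 561×0.15 = 84.15, 561×0.20 = 112.2, 561×0.20 = 112.2, 561×0.16 = 89.76, 561×0.10 = 56.1, 561×0.06 = 33.66, 561×0.04 = 22.44.
χ² = (16−11.22)²/11.22 + (61−39.27)²/39.27 + (55−84.15)²/84.15 + (121−112.2)²/112.2 + (87−112.2)²/112.2 + (97−89.76)²/89.76 + (56−56.1)²/56.1 + (37−33.66)²/33.66 + (31−22.44)²/22.44
   = 2.0364 + 12.0243 + 10.0977 + 0.6902 + 5.6599 + 0.5840 + 0.0002 + 0.3314 + 3.2653
Sum = 34.689

34.689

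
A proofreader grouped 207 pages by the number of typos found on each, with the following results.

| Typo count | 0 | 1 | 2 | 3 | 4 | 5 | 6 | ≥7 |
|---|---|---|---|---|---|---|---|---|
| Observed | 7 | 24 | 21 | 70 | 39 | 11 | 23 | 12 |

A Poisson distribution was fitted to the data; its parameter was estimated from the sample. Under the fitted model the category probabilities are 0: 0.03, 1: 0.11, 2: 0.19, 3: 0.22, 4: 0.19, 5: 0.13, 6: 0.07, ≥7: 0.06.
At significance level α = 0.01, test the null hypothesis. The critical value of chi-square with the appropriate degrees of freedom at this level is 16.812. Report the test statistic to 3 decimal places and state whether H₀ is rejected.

Expected counts E_i = n·p_i: 207×0.03 = 6.21, 207×0.11 = 22.77, 207×0.19 = 39.33, 207×0.22 = 45.54, 207×0.19 = 39.33, 207×0.13 = 26.91, 207×0.07 = 14.49, 207×0.06 = 12.42.
χ² = (7−6.21)²/6.21 + (24−22.77)²/22.77 + (21−39.33)²/39.33 + (70−45.54)²/45.54 + (39−39.33)²/39.33 + (11−26.91)²/26.91 + (23−14.49)²/14.49 + (12−12.42)²/12.42
   = 0.1005 + 0.0664 + 8.5428 + 13.1377 + 0.0028 + 9.4065 + 4.9979 + 0.0142
Sum = 36.269
df = 6. Since 36.269 > 16.812, we reject H₀.

36.269; reject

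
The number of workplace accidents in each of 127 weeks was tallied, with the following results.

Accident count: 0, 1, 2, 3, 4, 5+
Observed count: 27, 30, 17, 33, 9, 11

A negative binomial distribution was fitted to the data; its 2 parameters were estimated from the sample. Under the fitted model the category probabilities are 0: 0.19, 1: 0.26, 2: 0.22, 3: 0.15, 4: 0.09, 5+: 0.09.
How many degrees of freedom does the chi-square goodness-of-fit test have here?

There are k = 6 categories and 2 parameters estimated from the data, so df = 6 − 1 − 2 = 3.

3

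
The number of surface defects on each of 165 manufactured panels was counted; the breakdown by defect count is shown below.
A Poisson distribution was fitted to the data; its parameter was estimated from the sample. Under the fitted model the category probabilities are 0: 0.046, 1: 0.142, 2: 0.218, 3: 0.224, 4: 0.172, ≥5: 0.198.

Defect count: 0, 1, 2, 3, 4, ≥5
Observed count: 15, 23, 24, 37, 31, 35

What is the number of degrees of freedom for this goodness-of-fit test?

There are k = 6 categories and 1 parameter estimated from the data, so df = 6 − 1 − 1 = 4.

4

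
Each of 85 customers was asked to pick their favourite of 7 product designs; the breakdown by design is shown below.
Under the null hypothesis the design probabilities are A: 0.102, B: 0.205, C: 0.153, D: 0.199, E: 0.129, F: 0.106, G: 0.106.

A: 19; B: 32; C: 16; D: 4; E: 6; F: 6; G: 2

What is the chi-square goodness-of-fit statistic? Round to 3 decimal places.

Expected counts E_i = n·p_i: 85×0.102 = 8.67, 85×0.205 = 17.425, 85×0.153 = 13.005, 85×0.199 = 16.915, 85×0.129 = 10.965, 85×0.106 = 9.01, 85×0.106 = 9.01.
χ² = (19−8.67)²/8.67 + (32−17.425)²/17.425 + (16−13.005)²/13.005 + (4−16.915)²/16.915 + (6−10.965)²/10.965 + (6−9.01)²/9.01 + (2−9.01)²/9.01
   = 12.3078 + 12.1911 + 0.6897 + 9.8609 + 2.2482 + 1.0056 + 5.4540
Sum = 43.757

43.757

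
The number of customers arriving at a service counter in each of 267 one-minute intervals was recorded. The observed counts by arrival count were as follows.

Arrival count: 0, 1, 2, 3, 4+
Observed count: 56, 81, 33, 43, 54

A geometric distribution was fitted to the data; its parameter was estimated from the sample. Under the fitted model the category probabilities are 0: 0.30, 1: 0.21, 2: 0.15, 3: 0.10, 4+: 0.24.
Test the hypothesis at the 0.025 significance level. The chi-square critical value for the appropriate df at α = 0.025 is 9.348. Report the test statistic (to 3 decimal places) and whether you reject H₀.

Expected counts E_i = n·p_i: 267×0.30 = 80.1, 267×0.21 = 56.07, 267×0.15 = 40.05, 267×0.10 = 26.7, 267×0.24 = 64.08.
0: (56 − 80.1)²/80.1 = 580.81/80.1 = 7.2511
1: (81 − 56.07)²/56.07 = 621.5049/56.07 = 11.0844
2: (33 − 40.05)²/40.05 = 49.7025/40.05 = 1.2410
3: (43 − 26.7)²/26.7 = 265.69/26.7 = 9.9509
4+: (54 − 64.08)²/64.08 = 101.6064/64.08 = 1.5856
Sum = 31.113
df = 3. Since 31.113 > 9.348, we reject H₀.

31.113; reject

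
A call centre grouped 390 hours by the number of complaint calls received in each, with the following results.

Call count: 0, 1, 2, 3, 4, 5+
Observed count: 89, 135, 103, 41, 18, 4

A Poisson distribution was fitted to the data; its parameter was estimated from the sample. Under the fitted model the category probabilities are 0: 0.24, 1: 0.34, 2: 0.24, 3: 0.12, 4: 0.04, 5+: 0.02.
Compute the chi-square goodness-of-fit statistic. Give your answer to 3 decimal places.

Expected counts E_i = n·p_i: 390×0.24 = 93.6, 390×0.34 = 132.6, 390×0.24 = 93.6, 390×0.12 = 46.8, 390×0.04 = 15.6, 390×0.02 = 7.8.
0: (89 − 93.6)²/93.6 = 21.16/93.6 = 0.2261
1: (135 − 132.6)²/132.6 = 5.76/132.6 = 0.0434
2: (103 − 93.6)²/93.6 = 88.36/93.6 = 0.9440
3: (41 − 46.8)²/46.8 = 33.64/46.8 = 0.7188
4: (18 − 15.6)²/15.6 = 5.76/15.6 = 0.3692
5+: (4 − 7.8)²/7.8 = 14.44/7.8 = 1.8513
Sum = 4.153

4.153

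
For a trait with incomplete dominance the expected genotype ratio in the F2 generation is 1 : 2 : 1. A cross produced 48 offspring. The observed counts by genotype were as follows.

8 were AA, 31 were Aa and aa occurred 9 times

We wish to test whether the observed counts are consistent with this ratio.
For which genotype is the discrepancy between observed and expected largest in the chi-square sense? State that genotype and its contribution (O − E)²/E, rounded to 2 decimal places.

Ratio total = 4. Expected counts: 48×1/4 = 12, 48×2/4 = 24, 48×1/4 = 12.
AA: (8 − 12)²/12 = 16/12 = 1.333
Aa: (31 − 24)²/24 = 49/24 = 2.042
aa: (9 − 12)²/12 = 9/12 = 0.750
The largest term is for Aa: 2.04.

Aa, 2.04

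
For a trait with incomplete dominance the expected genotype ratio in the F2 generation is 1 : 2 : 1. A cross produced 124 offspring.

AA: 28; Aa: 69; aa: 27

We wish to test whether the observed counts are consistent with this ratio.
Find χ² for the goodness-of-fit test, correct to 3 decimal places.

1.597

Ratio total = 4. Expected counts: 124×1/4 = 31, 124×2/4 = 62, 124×1/4 = 31.
χ² = (28−31)²/31 + (69−62)²/62 + (27−31)²/31
   = 0.2903 + 0.7903 + 0.5161
Sum = 1.597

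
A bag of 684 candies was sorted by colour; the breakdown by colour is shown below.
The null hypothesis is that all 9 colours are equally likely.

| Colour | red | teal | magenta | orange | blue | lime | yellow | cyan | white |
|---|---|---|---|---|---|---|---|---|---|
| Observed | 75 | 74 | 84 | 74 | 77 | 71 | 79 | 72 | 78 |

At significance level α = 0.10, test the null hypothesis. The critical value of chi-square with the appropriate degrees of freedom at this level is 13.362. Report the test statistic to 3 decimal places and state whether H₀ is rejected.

1.684; do not reject

Expected count for each of the 9 categories: 684/9 = 76.
cat          O        E   (O−E)²/E
red         75       76     0.0132
teal        74       76     0.0526
magenta     84       76     0.8421
orange      74       76     0.0526
blue        77       76     0.0132
lime        71       76     0.3289
yellow      79       76     0.1184
cyan        72       76     0.2105
white       78       76     0.0526
Sum = 1.684
df = 8. Since 1.684 < 13.362, we do not reject H₀.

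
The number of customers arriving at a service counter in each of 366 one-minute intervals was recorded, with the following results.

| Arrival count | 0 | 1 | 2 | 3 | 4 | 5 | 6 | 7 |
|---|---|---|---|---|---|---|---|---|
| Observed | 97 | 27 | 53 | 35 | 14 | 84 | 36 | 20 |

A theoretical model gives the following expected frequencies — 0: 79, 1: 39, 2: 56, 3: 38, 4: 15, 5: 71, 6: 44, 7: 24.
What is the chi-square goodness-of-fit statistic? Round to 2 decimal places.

12.76

χ² = (97−79)²/79 + (27−39)²/39 + (53−56)²/56 + (35−38)²/38 + (14−15)²/15 + (84−71)²/71 + (36−44)²/44 + (20−24)²/24
   = 4.101 + 3.692 + 0.161 + 0.237 + 0.067 + 2.380 + 1.455 + 0.667
Sum = 12.76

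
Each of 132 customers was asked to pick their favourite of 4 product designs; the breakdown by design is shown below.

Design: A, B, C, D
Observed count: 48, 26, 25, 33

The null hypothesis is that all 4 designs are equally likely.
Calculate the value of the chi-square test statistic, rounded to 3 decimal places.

10.242

Under H₀ each category has probability 1/4, so each expected count is 132/4 = 33.
A: (48 − 33)²/33 = 225/33 = 6.8182
B: (26 − 33)²/33 = 49/33 = 1.4848
C: (25 − 33)²/33 = 64/33 = 1.9394
D: (33 − 33)²/33 = 0/33 = 0.0000
Sum = 10.242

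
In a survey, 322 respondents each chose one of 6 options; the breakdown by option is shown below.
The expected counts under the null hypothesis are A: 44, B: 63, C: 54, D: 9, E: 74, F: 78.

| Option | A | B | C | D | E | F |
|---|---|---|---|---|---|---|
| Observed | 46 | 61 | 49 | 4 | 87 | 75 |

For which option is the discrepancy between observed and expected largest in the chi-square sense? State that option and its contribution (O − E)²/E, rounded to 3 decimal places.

cat         O        E   (O−E)²/E
A          46       44     0.0909
B          61       63     0.0635
C          49       54     0.4630
D           4        9     2.7778
E          87       74     2.2838
F          75       78     0.1154
The largest term is for D: 2.778.

D, 2.778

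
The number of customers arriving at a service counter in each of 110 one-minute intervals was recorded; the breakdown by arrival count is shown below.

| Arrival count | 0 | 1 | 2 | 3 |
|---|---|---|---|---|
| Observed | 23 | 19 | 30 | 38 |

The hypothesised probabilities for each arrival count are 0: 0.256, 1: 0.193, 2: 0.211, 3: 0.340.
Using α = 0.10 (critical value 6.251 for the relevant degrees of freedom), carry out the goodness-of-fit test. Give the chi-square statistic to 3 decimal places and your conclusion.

Expected counts E_i = n·p_i: 110×0.256 = 28.16, 110×0.193 = 21.23, 110×0.211 = 23.21, 110×0.340 = 37.4.
χ² = (23−28.16)²/28.16 + (19−21.23)²/21.23 + (30−23.21)²/23.21 + (38−37.4)²/37.4
   = 0.9455 + 0.2342 + 1.9864 + 0.0096
Sum = 3.176
df = 3. Since 3.176 < 6.251, we do not reject H₀.

3.176; do not reject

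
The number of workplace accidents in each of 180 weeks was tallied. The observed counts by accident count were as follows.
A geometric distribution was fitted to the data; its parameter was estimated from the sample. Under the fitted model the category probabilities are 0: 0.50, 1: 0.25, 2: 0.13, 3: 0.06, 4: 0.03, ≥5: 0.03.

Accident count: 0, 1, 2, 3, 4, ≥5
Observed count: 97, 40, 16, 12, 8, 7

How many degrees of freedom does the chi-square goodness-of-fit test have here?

There are k = 6 categories and 1 parameter estimated from the data, so df = 6 − 1 − 1 = 4.

4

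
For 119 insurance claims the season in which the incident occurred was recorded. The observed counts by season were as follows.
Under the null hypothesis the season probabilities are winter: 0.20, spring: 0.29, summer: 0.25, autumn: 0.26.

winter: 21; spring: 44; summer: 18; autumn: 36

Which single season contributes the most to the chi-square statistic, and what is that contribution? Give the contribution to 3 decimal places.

summer, 4.641

Expected counts E_i = n·p_i: 119×0.20 = 23.8, 119×0.29 = 34.51, 119×0.25 = 29.75, 119×0.26 = 30.94.
χ² = (21−23.8)²/23.8 + (44−34.51)²/34.51 + (18−29.75)²/29.75 + (36−30.94)²/30.94
   = 0.3294 + 2.6097 + 4.6408 + 0.8275
The largest term is for summer: 4.641.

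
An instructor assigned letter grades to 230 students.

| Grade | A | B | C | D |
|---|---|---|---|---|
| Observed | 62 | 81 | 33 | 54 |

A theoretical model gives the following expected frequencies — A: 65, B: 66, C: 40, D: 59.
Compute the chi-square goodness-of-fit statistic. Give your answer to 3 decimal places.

5.196

A: (62 − 65)²/65 = 9/65 = 0.1385
B: (81 − 66)²/66 = 225/66 = 3.4091
C: (33 − 40)²/40 = 49/40 = 1.2250
D: (54 − 59)²/59 = 25/59 = 0.4237
Sum = 5.196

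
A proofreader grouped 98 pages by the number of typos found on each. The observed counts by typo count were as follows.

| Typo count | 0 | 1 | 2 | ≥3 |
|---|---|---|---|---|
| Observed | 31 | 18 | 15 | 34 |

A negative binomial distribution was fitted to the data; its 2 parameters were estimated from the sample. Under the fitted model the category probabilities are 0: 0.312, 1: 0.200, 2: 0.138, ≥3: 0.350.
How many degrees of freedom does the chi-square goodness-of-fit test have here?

1

There are k = 4 categories and 2 parameters estimated from the data, so df = 4 − 1 − 2 = 1.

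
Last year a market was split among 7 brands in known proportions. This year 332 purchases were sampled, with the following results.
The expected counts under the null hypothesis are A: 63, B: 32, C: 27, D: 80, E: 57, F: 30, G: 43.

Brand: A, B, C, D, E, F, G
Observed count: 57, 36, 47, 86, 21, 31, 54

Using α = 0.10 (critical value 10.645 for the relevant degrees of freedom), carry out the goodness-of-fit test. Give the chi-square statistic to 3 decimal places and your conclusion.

41.920; reject

χ² = (57−63)²/63 + (36−32)²/32 + (47−27)²/27 + (86−80)²/80 + (21−57)²/57 + (31−30)²/30 + (54−43)²/43
   = 0.5714 + 0.5000 + 14.8148 + 0.4500 + 22.7368 + 0.0333 + 2.8140
Sum = 41.920
df = 6. Since 41.920 > 10.645, we reject H₀.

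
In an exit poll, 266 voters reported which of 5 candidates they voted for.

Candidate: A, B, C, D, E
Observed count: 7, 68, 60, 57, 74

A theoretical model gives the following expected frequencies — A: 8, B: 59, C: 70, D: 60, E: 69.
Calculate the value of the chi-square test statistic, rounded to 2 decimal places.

cat         O        E   (O−E)²/E
A           7        8      0.125
B          68       59      1.373
C          60       70      1.429
D          57       60      0.150
E          74       69      0.362
Sum = 3.44

3.44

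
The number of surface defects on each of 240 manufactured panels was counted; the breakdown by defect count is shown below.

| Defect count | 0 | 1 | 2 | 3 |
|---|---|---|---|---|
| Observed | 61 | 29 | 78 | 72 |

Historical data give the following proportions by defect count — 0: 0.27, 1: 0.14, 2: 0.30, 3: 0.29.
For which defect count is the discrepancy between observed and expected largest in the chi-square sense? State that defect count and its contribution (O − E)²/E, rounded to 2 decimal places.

1, 0.63

Expected counts E_i = n·p_i: 240×0.27 = 64.8, 240×0.14 = 33.6, 240×0.30 = 72, 240×0.29 = 69.6.
cat         O        E   (O−E)²/E
0          61     64.8      0.223
1          29     33.6      0.630
2          78       72      0.500
3          72     69.6      0.083
The largest term is for 1: 0.63.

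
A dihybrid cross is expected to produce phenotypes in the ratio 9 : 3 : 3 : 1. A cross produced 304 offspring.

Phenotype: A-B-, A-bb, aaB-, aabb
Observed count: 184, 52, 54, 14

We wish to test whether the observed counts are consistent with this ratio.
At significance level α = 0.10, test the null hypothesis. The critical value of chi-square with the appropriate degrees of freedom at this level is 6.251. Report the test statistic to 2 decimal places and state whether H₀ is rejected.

2.90; do not reject

Ratio total = 16. Expected counts: 304×9/16 = 171, 304×3/16 = 57, 304×3/16 = 57, 304×1/16 = 19.
χ² = (184−171)²/171 + (52−57)²/57 + (54−57)²/57 + (14−19)²/19
   = 0.988 + 0.439 + 0.158 + 1.316
Sum = 2.90
df = 3. Since 2.90 < 6.251, we do not reject H₀.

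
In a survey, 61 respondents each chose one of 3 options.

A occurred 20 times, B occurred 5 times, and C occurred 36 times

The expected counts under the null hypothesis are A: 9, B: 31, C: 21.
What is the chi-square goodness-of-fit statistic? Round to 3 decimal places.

45.965

χ² = (20−9)²/9 + (5−31)²/31 + (36−21)²/21
   = 13.4444 + 21.8065 + 10.7143
Sum = 45.965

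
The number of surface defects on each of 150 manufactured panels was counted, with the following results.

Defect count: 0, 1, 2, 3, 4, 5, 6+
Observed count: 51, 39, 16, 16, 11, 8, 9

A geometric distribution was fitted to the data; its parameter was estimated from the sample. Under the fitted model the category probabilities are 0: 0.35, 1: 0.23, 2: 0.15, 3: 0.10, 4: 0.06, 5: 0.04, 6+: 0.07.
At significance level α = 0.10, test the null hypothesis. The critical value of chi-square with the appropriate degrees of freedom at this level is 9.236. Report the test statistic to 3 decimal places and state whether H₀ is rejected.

Expected counts E_i = n·p_i: 150×0.35 = 52.5, 150×0.23 = 34.5, 150×0.15 = 22.5, 150×0.10 = 15, 150×0.06 = 9, 150×0.04 = 6, 150×0.07 = 10.5.
χ² = (51−52.5)²/52.5 + (39−34.5)²/34.5 + (16−22.5)²/22.5 + (16−15)²/15 + (11−9)²/9 + (8−6)²/6 + (9−10.5)²/10.5
   = 0.0429 + 0.5870 + 1.8778 + 0.0667 + 0.4444 + 0.6667 + 0.2143
Sum = 3.900
df = 5. Since 3.900 < 9.236, we do not reject H₀.

3.900; do not reject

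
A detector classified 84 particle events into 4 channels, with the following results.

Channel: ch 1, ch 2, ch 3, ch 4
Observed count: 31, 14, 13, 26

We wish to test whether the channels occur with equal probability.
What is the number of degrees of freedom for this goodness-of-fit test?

3

There are k = 4 categories and no parameters were estimated from the data, so df = 4 − 1 = 3.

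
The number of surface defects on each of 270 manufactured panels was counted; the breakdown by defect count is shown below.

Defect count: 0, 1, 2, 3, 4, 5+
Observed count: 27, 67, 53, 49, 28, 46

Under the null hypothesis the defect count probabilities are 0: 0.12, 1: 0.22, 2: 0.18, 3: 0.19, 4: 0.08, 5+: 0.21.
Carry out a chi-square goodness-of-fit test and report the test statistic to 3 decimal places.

6.289

Expected counts E_i = n·p_i: 270×0.12 = 32.4, 270×0.22 = 59.4, 270×0.18 = 48.6, 270×0.19 = 51.3, 270×0.08 = 21.6, 270×0.21 = 56.7.
0: (27 − 32.4)²/32.4 = 29.16/32.4 = 0.9000
1: (67 − 59.4)²/59.4 = 57.76/59.4 = 0.9724
2: (53 − 48.6)²/48.6 = 19.36/48.6 = 0.3984
3: (49 − 51.3)²/51.3 = 5.29/51.3 = 0.1031
4: (28 − 21.6)²/21.6 = 40.96/21.6 = 1.8963
5+: (46 − 56.7)²/56.7 = 114.49/56.7 = 2.0192
Sum = 6.289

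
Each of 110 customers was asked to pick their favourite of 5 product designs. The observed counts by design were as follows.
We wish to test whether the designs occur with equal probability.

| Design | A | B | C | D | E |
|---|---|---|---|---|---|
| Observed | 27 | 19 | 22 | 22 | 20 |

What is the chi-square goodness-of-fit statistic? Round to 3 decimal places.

Expected count for each of the 5 categories: 110/5 = 22.
A: (27 − 22)²/22 = 25/22 = 1.1364
B: (19 − 22)²/22 = 9/22 = 0.4091
C: (22 − 22)²/22 = 0/22 = 0.0000
D: (22 − 22)²/22 = 0/22 = 0.0000
E: (20 − 22)²/22 = 4/22 = 0.1818
Sum = 1.727

1.727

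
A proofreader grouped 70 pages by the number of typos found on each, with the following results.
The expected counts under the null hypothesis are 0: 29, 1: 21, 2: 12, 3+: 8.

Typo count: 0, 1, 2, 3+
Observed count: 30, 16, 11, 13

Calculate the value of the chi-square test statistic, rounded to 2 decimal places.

4.43

cat         O        E   (O−E)²/E
0          30       29      0.034
1          16       21      1.190
2          11       12      0.083
3+         13        8      3.125
Sum = 4.43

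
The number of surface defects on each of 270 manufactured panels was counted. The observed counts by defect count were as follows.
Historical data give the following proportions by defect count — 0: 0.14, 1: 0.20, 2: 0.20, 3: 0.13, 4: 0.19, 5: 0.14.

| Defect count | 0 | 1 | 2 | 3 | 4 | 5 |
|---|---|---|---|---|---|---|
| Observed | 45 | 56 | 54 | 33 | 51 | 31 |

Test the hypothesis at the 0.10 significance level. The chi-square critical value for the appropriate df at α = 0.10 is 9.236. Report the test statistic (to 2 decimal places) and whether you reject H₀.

Expected counts E_i = n·p_i: 270×0.14 = 37.8, 270×0.20 = 54, 270×0.20 = 54, 270×0.13 = 35.1, 270×0.19 = 51.3, 270×0.14 = 37.8.
cat         O        E   (O−E)²/E
0          45     37.8      1.371
1          56       54      0.074
2          54       54      0.000
3          33     35.1      0.126
4          51     51.3      0.002
5          31     37.8      1.223
Sum = 2.80
df = 5. Since 2.80 < 9.236, we do not reject H₀.

2.80; do not reject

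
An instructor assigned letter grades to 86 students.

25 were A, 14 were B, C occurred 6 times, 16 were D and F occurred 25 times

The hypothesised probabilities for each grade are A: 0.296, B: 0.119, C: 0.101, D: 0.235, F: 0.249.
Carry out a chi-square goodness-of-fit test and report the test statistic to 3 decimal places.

Expected counts E_i = n·p_i: 86×0.296 = 25.456, 86×0.119 = 10.234, 86×0.101 = 8.686, 86×0.235 = 20.21, 86×0.249 = 21.414.
cat         O        E   (O−E)²/E
A          25   25.456     0.0082
B          14   10.234     1.3858
C           6    8.686     0.8306
D          16    20.21     0.8770
F          25   21.414     0.6005
Sum = 3.702

3.702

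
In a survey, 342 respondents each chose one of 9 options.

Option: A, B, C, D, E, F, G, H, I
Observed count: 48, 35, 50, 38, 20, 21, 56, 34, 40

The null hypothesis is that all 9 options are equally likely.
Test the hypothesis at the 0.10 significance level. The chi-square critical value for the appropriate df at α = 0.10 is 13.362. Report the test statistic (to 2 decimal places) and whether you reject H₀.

Under H₀ each category has probability 1/9, so each expected count is 342/9 = 38.
cat         O        E   (O−E)²/E
A          48       38      2.632
B          35       38      0.237
C          50       38      3.789
D          38       38      0.000
E          20       38      8.526
F          21       38      7.605
G          56       38      8.526
H          34       38      0.421
I          40       38      0.105
Sum = 31.84
df = 8. Since 31.84 > 13.362, we reject H₀.

31.84; reject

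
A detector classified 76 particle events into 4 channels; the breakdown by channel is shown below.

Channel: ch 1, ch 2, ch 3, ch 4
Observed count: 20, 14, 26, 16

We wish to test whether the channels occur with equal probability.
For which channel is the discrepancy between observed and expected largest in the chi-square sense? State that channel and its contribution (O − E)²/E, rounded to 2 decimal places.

ch 3, 2.58

Under H₀ each category has probability 1/4, so each expected count is 76/4 = 19.
χ² = (20−19)²/19 + (14−19)²/19 + (26−19)²/19 + (16−19)²/19
   = 0.053 + 1.316 + 2.579 + 0.474
The largest term is for ch 3: 2.58.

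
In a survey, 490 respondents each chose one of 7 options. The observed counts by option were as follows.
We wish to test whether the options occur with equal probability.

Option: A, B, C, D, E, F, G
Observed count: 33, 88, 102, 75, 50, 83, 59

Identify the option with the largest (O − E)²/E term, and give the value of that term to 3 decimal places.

A, 19.557

Under H₀ each category has probability 1/7, so each expected count is 490/7 = 70.
χ² = (33−70)²/70 + (88−70)²/70 + (102−70)²/70 + (75−70)²/70 + (50−70)²/70 + (83−70)²/70 + (59−70)²/70
   = 19.5571 + 4.6286 + 14.6286 + 0.3571 + 5.7143 + 2.4143 + 1.7286
The largest term is for A: 19.557.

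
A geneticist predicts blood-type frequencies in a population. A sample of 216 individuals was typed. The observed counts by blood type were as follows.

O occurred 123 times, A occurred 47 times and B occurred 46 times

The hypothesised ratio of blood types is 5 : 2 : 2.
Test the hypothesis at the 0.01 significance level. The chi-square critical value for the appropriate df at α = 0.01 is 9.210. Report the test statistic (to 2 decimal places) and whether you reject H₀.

0.18; do not reject

Ratio total = 9. Expected counts: 216×5/9 = 120, 216×2/9 = 48, 216×2/9 = 48.
χ² = (123−120)²/120 + (47−48)²/48 + (46−48)²/48
   = 0.075 + 0.021 + 0.083
Sum = 0.18
df = 2. Since 0.18 < 9.210, we do not reject H₀.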